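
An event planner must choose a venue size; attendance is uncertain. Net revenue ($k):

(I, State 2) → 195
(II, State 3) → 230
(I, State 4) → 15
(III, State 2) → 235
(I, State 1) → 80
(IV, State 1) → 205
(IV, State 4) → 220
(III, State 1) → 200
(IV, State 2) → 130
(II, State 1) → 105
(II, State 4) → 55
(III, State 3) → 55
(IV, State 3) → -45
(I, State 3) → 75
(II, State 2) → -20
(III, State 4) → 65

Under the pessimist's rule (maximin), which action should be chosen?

Row minima: I=15, II=-20, III=55, IV=-45
Best worst-case = 55 → III.

III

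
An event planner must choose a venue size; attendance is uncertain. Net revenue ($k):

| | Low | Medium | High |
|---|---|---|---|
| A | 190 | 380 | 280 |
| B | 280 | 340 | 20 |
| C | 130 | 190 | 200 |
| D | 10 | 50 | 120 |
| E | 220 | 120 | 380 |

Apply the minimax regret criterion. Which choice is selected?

A

Column bests: Low=280, Medium=380, High=380.
A regrets: 90, 0, 100 → max 100
B regrets: 0, 40, 360 → max 360
C regrets: 150, 190, 180 → max 190
D regrets: 270, 330, 260 → max 330
E regrets: 60, 260, 0 → max 260
Smallest max regret = 100 → A.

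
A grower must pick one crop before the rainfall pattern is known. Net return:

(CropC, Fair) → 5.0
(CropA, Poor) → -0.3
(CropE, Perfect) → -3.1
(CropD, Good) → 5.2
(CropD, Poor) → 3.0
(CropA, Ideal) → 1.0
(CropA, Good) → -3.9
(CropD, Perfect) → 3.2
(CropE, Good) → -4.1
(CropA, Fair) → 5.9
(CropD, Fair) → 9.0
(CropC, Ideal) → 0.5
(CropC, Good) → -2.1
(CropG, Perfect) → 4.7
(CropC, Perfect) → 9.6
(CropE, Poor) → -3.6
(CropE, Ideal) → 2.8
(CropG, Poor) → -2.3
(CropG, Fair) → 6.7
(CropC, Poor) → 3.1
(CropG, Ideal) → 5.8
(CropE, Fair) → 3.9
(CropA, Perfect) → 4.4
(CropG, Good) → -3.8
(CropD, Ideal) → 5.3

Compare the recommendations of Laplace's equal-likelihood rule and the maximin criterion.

laplace → CropD; maximin → CropD (agree)

Row averages: CropA=1.42, CropE=-0.82, CropC=3.22, CropG=2.22, CropD=5.14
Highest average = 5.14 → CropD.
Row minima: CropA=-3.9, CropE=-4.1, CropC=-2.1, CropG=-3.8, CropD=3.0
Best worst-case = 3.0 → CropD.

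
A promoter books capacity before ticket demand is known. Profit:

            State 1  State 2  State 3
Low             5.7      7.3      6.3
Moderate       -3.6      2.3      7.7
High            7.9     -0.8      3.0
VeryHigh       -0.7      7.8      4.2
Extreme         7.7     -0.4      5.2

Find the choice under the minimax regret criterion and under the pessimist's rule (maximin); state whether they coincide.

Column bests: State 1=7.9, State 2=7.8, State 3=7.7.
Low regrets: 2.2, 0.5, 1.4 → max 2.2
Moderate regrets: 11.5, 5.5, 0.0 → max 11.5
High regrets: 0.0, 8.6, 4.7 → max 8.6
VeryHigh regrets: 8.6, 0.0, 3.5 → max 8.6
Extreme regrets: 0.2, 8.2, 2.5 → max 8.2
Smallest max regret = 2.2 → Low.
Row minima: Low=5.7, Moderate=-3.6, High=-0.8, VeryHigh=-0.7, Extreme=-0.4
Best worst-case = 5.7 → Low.

minimax regret → Low; maximin → Low (agree)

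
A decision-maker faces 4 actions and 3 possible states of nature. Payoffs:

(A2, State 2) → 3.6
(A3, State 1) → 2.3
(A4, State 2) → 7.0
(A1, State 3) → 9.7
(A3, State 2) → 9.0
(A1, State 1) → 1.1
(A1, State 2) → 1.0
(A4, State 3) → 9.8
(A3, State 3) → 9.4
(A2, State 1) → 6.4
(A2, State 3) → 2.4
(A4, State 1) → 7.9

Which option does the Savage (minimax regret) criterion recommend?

A4

Column bests: State 1=7.9, State 2=9.0, State 3=9.8.
A1 regrets: 6.8, 8.0, 0.1 → max 8.0
A2 regrets: 1.5, 5.4, 7.4 → max 7.4
A3 regrets: 5.6, 0.0, 0.4 → max 5.6
A4 regrets: 0.0, 2.0, 0.0 → max 2.0
Smallest max regret = 2.0 → A4.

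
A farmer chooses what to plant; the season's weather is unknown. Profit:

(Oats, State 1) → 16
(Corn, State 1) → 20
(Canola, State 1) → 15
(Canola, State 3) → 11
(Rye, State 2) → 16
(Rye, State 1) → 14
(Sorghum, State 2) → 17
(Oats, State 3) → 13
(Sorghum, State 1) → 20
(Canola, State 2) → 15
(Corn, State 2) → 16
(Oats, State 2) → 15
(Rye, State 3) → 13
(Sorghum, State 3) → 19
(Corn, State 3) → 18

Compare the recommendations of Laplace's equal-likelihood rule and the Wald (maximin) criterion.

Row averages: Canola=41/3, Rye=43/3, Oats=44/3, Corn=18, Sorghum=56/3
Highest average = 56/3 → Sorghum.
Row minima: Canola=11, Rye=13, Oats=13, Corn=16, Sorghum=17
Best worst-case = 17 → Sorghum.

laplace → Sorghum; maximin → Sorghum (agree)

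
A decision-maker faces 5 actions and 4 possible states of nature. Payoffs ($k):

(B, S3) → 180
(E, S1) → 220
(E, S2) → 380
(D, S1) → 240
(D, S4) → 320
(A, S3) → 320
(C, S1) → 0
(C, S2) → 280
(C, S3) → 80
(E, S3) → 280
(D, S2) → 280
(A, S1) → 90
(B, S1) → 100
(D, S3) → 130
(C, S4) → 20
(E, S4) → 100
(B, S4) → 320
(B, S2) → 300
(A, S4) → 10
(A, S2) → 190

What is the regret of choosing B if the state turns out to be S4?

0

Best payoff under S4 is 320.
Regret = 320 − 320 = 0.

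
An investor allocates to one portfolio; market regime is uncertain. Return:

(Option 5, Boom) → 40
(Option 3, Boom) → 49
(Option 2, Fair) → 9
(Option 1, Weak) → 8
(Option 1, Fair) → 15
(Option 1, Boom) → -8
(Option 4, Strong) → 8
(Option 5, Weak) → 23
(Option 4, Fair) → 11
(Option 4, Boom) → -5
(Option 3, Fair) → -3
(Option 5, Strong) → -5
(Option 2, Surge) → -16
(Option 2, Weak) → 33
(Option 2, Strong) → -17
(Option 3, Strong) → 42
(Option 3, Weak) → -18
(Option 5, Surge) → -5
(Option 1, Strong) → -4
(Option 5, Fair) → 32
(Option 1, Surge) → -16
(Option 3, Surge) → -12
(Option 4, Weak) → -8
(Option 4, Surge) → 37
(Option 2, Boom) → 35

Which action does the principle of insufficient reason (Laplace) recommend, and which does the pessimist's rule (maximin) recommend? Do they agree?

laplace → Option 5; maximin → Option 5 (agree)

Row averages: Option 1=-1, Option 2=8.8, Option 3=11.6, Option 4=8.6, Option 5=17
Highest average = 17 → Option 5.
Row minima: Option 1=-16, Option 2=-17, Option 3=-18, Option 4=-8, Option 5=-5
Best worst-case = -5 → Option 5.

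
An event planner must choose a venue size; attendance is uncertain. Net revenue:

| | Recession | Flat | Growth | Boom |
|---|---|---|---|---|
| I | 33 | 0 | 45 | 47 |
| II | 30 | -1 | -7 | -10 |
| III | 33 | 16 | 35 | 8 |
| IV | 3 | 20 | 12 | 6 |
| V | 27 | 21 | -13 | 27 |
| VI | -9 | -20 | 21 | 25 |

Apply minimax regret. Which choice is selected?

I

Column bests: Recession=33, Flat=21, Growth=45, Boom=47.
I regrets: 0, 21, 0, 0 → max 21
II regrets: 3, 22, 52, 57 → max 57
III regrets: 0, 5, 10, 39 → max 39
IV regrets: 30, 1, 33, 41 → max 41
V regrets: 6, 0, 58, 20 → max 58
VI regrets: 42, 41, 24, 22 → max 42
Smallest max regret = 21 → I.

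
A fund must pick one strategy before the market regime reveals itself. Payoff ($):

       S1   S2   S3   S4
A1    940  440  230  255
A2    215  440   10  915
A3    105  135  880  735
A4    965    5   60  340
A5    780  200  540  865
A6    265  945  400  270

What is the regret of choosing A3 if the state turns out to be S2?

810

Best payoff under S2 is 945.
Regret = 945 − 135 = 810.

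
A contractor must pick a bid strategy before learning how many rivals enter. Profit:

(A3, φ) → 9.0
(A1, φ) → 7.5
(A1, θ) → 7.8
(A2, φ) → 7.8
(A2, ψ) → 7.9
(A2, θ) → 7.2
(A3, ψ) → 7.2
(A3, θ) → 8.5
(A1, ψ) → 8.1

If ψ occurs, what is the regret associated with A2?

Best payoff under ψ is 8.1.
Regret = 8.1 − 7.9 = 0.2.

0.2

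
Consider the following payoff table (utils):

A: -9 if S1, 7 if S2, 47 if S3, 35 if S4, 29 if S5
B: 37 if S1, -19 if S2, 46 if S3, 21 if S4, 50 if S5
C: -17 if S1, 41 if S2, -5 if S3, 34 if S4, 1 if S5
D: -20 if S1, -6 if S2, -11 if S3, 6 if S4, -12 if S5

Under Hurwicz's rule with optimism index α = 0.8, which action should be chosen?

B

A: 0.8·47 + 0.2·(-9) = 35.8
B: 0.8·50 + 0.2·(-19) = 36.2
C: 0.8·41 + 0.2·(-17) = 29.4
D: 0.8·6 + 0.2·(-20) = 0.8
Highest Hurwicz score = 36.2 → B.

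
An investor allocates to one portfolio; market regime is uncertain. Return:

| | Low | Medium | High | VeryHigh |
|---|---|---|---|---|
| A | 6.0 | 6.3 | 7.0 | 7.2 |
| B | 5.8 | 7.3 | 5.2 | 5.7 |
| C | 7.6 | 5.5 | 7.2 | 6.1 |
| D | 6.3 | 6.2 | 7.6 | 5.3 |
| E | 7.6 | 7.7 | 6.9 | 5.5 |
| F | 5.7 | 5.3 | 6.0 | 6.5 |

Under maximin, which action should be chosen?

Row minima: A=6.0, B=5.2, C=5.5, D=5.3, E=5.5, F=5.3
Best worst-case = 6.0 → A.

A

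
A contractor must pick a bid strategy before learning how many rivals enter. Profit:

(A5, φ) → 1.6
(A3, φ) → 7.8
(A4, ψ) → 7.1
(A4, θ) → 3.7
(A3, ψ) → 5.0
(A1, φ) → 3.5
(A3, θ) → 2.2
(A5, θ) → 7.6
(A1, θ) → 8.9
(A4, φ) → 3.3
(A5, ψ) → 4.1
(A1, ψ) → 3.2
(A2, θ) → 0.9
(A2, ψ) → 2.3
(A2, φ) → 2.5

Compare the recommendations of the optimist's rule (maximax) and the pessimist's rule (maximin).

maximax → A1; maximin → A4 (disagree)

Row maxima: A1=8.9, A2=2.5, A3=7.8, A4=7.1, A5=7.6
Best best-case = 8.9 → A1.
Row minima: A1=3.2, A2=0.9, A3=2.2, A4=3.3, A5=1.6
Best worst-case = 3.3 → A4.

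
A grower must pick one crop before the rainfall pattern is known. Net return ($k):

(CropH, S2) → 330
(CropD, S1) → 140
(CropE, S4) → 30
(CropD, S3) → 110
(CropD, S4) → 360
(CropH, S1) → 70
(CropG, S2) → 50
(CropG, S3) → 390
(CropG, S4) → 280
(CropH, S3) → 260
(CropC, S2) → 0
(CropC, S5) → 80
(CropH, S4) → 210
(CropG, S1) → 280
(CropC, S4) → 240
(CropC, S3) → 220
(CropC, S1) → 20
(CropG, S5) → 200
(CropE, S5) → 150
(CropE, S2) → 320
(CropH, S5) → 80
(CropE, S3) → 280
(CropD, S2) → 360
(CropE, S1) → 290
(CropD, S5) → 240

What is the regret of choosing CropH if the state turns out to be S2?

Best payoff under S2 is 360.
Regret = 360 − 330 = 30.

30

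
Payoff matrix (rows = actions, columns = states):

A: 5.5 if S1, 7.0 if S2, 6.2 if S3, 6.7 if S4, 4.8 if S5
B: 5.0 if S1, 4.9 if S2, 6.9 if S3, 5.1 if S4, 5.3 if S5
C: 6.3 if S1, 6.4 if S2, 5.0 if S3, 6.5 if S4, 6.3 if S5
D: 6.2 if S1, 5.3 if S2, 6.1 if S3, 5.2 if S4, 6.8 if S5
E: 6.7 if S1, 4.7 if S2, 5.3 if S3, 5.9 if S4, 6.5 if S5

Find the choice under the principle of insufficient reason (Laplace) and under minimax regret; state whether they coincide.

Row averages: A=6.04, B=5.44, C=6.1, D=5.92, E=5.82
Highest average = 6.1 → C.
Column bests: S1=6.7, S2=7.0, S3=6.9, S4=6.7, S5=6.8.
A regrets: 1.2, 0.0, 0.7, 0.0, 2.0 → max 2.0
B regrets: 1.7, 2.1, 0.0, 1.6, 1.5 → max 2.1
C regrets: 0.4, 0.6, 1.9, 0.2, 0.5 → max 1.9
D regrets: 0.5, 1.7, 0.8, 1.5, 0.0 → max 1.7
E regrets: 0.0, 2.3, 1.6, 0.8, 0.3 → max 2.3
Smallest max regret = 1.7 → D.

laplace → C; minimax regret → D (disagree)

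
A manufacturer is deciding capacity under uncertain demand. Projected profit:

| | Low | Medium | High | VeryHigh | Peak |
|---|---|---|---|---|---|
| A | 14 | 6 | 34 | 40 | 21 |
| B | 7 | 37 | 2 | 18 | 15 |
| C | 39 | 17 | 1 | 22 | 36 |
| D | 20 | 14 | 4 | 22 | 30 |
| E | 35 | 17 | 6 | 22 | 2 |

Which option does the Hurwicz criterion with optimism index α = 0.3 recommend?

A: 0.3·40 + 0.7·6 = 16.2
B: 0.3·37 + 0.7·2 = 12.5
C: 0.3·39 + 0.7·1 = 12.4
D: 0.3·30 + 0.7·4 = 11.8
E: 0.3·35 + 0.7·2 = 11.9
Highest Hurwicz score = 16.2 → A.

A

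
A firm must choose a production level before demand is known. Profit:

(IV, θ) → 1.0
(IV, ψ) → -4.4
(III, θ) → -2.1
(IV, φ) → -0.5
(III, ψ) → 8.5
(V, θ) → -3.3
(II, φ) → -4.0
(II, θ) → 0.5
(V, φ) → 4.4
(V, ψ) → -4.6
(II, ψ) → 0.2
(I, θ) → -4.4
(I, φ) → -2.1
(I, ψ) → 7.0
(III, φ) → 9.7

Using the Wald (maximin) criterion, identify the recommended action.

III

Row minima: I=-4.4, II=-4.0, III=-2.1, IV=-4.4, V=-4.6
Best worst-case = -2.1 → III.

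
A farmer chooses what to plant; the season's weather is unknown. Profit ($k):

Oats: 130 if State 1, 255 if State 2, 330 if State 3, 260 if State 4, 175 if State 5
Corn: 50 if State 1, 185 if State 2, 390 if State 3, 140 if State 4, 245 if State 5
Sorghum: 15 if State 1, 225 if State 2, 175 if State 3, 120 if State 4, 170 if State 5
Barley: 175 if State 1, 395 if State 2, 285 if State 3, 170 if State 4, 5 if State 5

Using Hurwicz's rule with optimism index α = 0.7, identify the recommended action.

Oats: 0.7·330 + 0.3·130 = 270
Corn: 0.7·390 + 0.3·50 = 288
Sorghum: 0.7·225 + 0.3·15 = 162
Barley: 0.7·395 + 0.3·5 = 278
Highest Hurwicz score = 288 → Corn.

Corn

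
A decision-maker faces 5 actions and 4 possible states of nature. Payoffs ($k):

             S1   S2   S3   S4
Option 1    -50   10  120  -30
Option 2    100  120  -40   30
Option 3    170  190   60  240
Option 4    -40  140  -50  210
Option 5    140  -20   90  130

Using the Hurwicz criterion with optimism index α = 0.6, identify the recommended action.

Option 3

Option 1: 0.6·120 + 0.4·(-50) = 52
Option 2: 0.6·120 + 0.4·(-40) = 56
Option 3: 0.6·240 + 0.4·60 = 168
Option 4: 0.6·210 + 0.4·(-50) = 106
Option 5: 0.6·140 + 0.4·(-20) = 76
Highest Hurwicz score = 168 → Option 3.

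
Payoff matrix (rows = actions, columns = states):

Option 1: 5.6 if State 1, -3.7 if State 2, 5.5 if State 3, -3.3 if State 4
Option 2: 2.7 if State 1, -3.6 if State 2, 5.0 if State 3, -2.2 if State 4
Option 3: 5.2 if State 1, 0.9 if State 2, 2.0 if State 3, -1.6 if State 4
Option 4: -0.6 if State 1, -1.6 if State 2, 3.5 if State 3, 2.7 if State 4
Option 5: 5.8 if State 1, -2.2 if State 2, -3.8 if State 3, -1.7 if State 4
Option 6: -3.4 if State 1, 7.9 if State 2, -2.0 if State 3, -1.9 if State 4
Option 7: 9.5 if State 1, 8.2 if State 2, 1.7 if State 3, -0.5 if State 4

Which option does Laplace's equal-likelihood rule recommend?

Row averages: Option 1=1.025, Option 2=0.475, Option 3=1.625, Option 4=1, Option 5=-0.475, Option 6=0.15, Option 7=4.725
Highest average = 4.725 → Option 7.

Option 7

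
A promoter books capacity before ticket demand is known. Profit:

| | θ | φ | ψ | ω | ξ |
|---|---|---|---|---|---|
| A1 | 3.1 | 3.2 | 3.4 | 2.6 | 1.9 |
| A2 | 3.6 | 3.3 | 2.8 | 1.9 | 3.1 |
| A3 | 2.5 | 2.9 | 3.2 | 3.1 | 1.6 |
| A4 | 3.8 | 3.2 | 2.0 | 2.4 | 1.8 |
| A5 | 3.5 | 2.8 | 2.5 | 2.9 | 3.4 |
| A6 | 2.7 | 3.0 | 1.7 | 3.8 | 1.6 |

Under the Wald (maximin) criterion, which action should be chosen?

Row minima: A1=1.9, A2=1.9, A3=1.6, A4=1.8, A5=2.5, A6=1.6
Best worst-case = 2.5 → A5.

A5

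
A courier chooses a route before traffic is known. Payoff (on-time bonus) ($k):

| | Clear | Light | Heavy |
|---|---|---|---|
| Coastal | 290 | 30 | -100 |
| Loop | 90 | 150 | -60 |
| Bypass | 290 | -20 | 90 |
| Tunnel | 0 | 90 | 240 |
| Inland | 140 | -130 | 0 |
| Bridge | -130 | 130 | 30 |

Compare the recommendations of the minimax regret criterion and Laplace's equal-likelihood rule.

Column bests: Clear=290, Light=150, Heavy=240.
Coastal regrets: 0, 120, 340 → max 340
Loop regrets: 200, 0, 300 → max 300
Bypass regrets: 0, 170, 150 → max 170
Tunnel regrets: 290, 60, 0 → max 290
Inland regrets: 150, 280, 240 → max 280
Bridge regrets: 420, 20, 210 → max 420
Smallest max regret = 170 → Bypass.
Row averages: Coastal=220/3, Loop=60, Bypass=120, Tunnel=110, Inland=10/3, Bridge=10
Highest average = 120 → Bypass.

minimax regret → Bypass; laplace → Bypass (agree)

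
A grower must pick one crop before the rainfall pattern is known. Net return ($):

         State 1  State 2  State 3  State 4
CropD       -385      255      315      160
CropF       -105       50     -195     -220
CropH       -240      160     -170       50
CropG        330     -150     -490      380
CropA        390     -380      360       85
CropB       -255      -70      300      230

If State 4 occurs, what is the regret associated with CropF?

600

Best payoff under State 4 is 380.
Regret = 380 − (-220) = 600.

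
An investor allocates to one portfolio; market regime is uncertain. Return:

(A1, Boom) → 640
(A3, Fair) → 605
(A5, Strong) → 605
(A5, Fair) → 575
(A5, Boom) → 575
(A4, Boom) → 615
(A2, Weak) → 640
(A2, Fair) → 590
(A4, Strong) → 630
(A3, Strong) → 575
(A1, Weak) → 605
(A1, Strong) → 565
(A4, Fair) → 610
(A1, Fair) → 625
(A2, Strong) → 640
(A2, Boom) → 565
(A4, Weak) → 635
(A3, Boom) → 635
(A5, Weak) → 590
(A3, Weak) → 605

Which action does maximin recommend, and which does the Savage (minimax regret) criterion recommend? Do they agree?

maximin → A4; minimax regret → A4 (agree)

Row minima: A1=565, A2=565, A3=575, A4=610, A5=575
Best worst-case = 610 → A4.
Column bests: Weak=640, Fair=625, Strong=640, Boom=640.
A1 regrets: 35, 0, 75, 0 → max 75
A2 regrets: 0, 35, 0, 75 → max 75
A3 regrets: 35, 20, 65, 5 → max 65
A4 regrets: 5, 15, 10, 25 → max 25
A5 regrets: 50, 50, 35, 65 → max 65
Smallest max regret = 25 → A4.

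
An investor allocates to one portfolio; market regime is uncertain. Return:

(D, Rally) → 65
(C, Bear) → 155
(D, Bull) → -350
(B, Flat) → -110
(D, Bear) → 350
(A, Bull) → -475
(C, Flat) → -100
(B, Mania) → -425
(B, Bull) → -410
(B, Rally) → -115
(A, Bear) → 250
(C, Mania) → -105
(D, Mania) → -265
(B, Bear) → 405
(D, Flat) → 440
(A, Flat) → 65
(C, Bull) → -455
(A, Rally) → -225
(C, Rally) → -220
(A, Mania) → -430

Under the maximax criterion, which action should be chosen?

D

Row maxima: A=250, B=405, C=155, D=440
Best best-case = 440 → D.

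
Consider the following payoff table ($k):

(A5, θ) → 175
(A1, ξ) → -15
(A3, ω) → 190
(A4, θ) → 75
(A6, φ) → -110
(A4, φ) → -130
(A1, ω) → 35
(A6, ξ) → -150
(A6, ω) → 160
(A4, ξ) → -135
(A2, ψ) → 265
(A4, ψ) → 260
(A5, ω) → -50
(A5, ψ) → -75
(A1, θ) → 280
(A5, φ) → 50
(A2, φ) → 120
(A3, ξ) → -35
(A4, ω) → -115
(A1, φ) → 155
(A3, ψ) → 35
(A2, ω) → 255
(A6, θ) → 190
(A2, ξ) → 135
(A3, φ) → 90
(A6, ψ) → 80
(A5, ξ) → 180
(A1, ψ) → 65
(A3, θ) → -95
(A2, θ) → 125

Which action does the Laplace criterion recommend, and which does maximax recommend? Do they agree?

Row averages: A1=104, A2=180, A3=37, A4=-9, A5=56, A6=34
Highest average = 180 → A2.
Row maxima: A1=280, A2=265, A3=190, A4=260, A5=180, A6=190
Best best-case = 280 → A1.

laplace → A2; maximax → A1 (disagree)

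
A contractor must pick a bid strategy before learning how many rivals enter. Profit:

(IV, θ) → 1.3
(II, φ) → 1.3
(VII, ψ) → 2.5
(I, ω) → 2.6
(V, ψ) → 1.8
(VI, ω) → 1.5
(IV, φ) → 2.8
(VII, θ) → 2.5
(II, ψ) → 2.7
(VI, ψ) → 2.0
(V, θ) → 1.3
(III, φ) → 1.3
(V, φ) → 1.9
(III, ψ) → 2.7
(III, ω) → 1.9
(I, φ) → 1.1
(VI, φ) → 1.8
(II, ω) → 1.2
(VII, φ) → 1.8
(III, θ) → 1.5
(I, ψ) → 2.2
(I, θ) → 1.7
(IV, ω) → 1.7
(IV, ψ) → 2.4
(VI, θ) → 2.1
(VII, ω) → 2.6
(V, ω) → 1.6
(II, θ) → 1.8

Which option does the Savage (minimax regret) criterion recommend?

Column bests: θ=2.5, φ=2.8, ψ=2.7, ω=2.6.
I regrets: 0.8, 1.7, 0.5, 0.0 → max 1.7
II regrets: 0.7, 1.5, 0.0, 1.4 → max 1.5
III regrets: 1.0, 1.5, 0.0, 0.7 → max 1.5
IV regrets: 1.2, 0.0, 0.3, 0.9 → max 1.2
V regrets: 1.2, 0.9, 0.9, 1.0 → max 1.2
VI regrets: 0.4, 1.0, 0.7, 1.1 → max 1.1
VII regrets: 0.0, 1.0, 0.2, 0.0 → max 1.0
Smallest max regret = 1.0 → VII.

VII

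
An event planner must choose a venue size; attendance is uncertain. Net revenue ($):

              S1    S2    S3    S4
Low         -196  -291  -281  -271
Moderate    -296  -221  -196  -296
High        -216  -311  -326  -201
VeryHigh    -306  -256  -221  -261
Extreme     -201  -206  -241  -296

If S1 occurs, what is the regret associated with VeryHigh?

110

Best payoff under S1 is -196.
Regret = -196 − (-306) = 110.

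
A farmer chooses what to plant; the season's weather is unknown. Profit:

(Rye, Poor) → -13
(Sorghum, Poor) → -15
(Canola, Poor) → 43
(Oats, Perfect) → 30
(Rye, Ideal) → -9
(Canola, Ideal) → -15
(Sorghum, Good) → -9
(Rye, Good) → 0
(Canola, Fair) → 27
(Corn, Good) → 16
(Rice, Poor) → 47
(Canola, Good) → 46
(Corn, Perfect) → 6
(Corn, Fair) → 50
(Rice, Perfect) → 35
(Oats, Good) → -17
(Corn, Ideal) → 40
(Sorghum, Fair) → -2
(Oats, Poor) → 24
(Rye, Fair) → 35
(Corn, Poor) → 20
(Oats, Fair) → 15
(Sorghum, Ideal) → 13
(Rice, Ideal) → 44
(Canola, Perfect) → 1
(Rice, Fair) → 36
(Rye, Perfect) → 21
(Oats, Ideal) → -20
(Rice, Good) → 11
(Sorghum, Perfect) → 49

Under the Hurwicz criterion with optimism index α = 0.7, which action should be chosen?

Corn

Sorghum: 0.7·49 + 0.3·(-15) = 29.8
Rice: 0.7·47 + 0.3·11 = 36.2
Corn: 0.7·50 + 0.3·6 = 36.8
Oats: 0.7·30 + 0.3·(-20) = 15
Rye: 0.7·35 + 0.3·(-13) = 20.6
Canola: 0.7·46 + 0.3·(-15) = 27.7
Highest Hurwicz score = 36.8 → Corn.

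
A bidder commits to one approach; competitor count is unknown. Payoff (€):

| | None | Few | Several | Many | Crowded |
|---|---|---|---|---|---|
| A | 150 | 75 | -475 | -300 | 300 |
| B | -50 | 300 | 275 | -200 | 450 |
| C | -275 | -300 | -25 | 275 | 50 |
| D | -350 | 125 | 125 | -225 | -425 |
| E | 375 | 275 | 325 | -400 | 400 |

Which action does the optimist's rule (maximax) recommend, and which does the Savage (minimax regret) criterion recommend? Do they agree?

Row maxima: A=300, B=450, C=275, D=125, E=400
Best best-case = 450 → B.
Column bests: None=375, Few=300, Several=325, Many=275, Crowded=450.
A regrets: 225, 225, 800, 575, 150 → max 800
B regrets: 425, 0, 50, 475, 0 → max 475
C regrets: 650, 600, 350, 0, 400 → max 650
D regrets: 725, 175, 200, 500, 875 → max 875
E regrets: 0, 25, 0, 675, 50 → max 675
Smallest max regret = 475 → B.

maximax → B; minimax regret → B (agree)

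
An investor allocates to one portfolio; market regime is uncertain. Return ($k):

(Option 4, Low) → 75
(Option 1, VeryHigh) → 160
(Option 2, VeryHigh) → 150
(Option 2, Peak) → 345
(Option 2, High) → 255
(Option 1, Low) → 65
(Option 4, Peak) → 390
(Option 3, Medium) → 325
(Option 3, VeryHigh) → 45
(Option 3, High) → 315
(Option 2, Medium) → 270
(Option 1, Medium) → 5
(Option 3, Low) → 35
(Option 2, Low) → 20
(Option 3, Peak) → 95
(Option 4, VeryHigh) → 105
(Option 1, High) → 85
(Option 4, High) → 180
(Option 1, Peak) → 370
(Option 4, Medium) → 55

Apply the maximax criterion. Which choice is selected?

Row maxima: Option 1=370, Option 2=345, Option 3=325, Option 4=390
Best best-case = 390 → Option 4.

Option 4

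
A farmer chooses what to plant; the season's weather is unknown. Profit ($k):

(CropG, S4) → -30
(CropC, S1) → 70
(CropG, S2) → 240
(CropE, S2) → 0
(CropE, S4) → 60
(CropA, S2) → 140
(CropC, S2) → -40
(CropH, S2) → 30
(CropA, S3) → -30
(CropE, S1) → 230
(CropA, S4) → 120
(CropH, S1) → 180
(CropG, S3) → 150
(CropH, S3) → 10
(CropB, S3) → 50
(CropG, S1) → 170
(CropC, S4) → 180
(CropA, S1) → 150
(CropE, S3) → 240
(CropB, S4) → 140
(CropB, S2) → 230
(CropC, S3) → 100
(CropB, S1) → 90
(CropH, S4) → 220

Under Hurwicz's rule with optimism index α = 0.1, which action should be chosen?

CropB

CropB: 0.1·230 + 0.9·50 = 68
CropH: 0.1·220 + 0.9·10 = 31
CropA: 0.1·150 + 0.9·(-30) = -12
CropG: 0.1·240 + 0.9·(-30) = -3
CropE: 0.1·240 + 0.9·0 = 24
CropC: 0.1·180 + 0.9·(-40) = -18
Highest Hurwicz score = 68 → CropB.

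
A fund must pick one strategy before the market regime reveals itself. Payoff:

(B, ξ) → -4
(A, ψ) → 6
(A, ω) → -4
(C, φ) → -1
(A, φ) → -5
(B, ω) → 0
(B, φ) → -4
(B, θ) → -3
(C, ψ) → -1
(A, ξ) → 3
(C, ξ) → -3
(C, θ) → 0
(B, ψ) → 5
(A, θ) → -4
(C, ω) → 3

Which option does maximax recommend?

Row maxima: A=6, B=5, C=3
Best best-case = 6 → A.

A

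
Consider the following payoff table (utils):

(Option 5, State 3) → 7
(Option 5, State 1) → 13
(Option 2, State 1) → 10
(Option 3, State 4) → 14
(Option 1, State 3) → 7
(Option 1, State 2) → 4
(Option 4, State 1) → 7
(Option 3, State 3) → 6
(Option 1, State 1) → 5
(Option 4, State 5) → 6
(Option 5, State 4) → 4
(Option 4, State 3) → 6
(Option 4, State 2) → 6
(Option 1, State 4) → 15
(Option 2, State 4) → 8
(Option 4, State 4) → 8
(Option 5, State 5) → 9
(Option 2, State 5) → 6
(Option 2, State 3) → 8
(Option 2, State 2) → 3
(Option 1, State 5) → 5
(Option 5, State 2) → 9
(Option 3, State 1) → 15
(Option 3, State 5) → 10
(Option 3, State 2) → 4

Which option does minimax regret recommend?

Option 3

Column bests: State 1=15, State 2=9, State 3=8, State 4=15, State 5=10.
Option 1 regrets: 10, 5, 1, 0, 5 → max 10
Option 2 regrets: 5, 6, 0, 7, 4 → max 7
Option 3 regrets: 0, 5, 2, 1, 0 → max 5
Option 4 regrets: 8, 3, 2, 7, 4 → max 8
Option 5 regrets: 2, 0, 1, 11, 1 → max 11
Smallest max regret = 5 → Option 3.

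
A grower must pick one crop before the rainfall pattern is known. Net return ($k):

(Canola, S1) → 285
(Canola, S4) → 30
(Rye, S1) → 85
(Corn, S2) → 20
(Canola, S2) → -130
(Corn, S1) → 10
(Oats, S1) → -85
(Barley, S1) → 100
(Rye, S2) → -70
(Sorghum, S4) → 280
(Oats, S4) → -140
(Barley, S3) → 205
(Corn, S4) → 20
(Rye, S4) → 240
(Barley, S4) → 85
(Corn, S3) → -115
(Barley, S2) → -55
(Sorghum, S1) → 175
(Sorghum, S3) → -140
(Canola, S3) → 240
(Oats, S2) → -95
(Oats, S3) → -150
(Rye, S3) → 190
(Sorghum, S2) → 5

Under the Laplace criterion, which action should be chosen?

Row averages: Oats=-117.5, Canola=106.25, Corn=-16.25, Barley=83.75, Rye=111.25, Sorghum=80
Highest average = 111.25 → Rye.

Rye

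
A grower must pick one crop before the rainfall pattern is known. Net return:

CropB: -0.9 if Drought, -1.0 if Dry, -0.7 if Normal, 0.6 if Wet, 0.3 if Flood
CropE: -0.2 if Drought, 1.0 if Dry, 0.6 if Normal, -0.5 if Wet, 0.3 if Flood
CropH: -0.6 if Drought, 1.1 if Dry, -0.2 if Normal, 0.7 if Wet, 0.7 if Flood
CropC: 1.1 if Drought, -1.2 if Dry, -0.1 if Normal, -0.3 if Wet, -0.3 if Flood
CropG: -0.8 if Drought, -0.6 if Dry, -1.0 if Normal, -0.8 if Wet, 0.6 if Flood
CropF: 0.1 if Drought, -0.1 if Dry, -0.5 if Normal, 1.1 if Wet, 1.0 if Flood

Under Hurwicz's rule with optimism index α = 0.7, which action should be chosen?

CropB: 0.7·0.6 + 0.3·(-1.0) = 0.12
CropE: 0.7·1.0 + 0.3·(-0.5) = 0.55
CropH: 0.7·1.1 + 0.3·(-0.6) = 0.59
CropC: 0.7·1.1 + 0.3·(-1.2) = 0.41
CropG: 0.7·0.6 + 0.3·(-1.0) = 0.12
CropF: 0.7·1.1 + 0.3·(-0.5) = 0.62
Highest Hurwicz score = 0.62 → CropF.

CropF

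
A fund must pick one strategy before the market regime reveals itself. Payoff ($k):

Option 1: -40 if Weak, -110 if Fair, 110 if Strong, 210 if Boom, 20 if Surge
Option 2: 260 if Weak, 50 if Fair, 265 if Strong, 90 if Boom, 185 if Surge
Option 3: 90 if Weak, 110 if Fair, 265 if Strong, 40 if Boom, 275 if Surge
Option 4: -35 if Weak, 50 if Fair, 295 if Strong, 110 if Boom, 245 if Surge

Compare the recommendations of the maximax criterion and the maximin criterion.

Row maxima: Option 1=210, Option 2=265, Option 3=275, Option 4=295
Best best-case = 295 → Option 4.
Row minima: Option 1=-110, Option 2=50, Option 3=40, Option 4=-35
Best worst-case = 50 → Option 2.

maximax → Option 4; maximin → Option 2 (disagree)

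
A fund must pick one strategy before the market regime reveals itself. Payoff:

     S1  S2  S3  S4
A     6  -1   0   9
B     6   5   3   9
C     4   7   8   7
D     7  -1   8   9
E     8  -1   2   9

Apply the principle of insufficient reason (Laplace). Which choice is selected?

Row averages: A=3.5, B=5.75, C=6.5, D=5.75, E=4.5
Highest average = 6.5 → C.

C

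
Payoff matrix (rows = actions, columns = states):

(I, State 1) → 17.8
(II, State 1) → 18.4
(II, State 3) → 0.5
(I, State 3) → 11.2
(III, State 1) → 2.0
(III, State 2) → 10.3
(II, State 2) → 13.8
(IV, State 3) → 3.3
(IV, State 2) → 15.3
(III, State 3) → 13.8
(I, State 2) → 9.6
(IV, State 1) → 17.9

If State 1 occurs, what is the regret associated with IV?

Best payoff under State 1 is 18.4.
Regret = 18.4 − 17.9 = 0.5.

0.5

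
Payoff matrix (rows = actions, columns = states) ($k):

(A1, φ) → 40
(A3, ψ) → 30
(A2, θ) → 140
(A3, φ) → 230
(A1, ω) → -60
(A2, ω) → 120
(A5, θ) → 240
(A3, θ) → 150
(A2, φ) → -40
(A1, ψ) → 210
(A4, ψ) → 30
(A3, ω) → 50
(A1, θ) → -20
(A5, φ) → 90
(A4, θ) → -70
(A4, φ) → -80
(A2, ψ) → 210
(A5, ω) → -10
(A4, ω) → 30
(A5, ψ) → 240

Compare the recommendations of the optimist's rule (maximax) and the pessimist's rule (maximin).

Row maxima: A1=210, A2=210, A3=230, A4=30, A5=240
Best best-case = 240 → A5.
Row minima: A1=-60, A2=-40, A3=30, A4=-80, A5=-10
Best worst-case = 30 → A3.

maximax → A5; maximin → A3 (disagree)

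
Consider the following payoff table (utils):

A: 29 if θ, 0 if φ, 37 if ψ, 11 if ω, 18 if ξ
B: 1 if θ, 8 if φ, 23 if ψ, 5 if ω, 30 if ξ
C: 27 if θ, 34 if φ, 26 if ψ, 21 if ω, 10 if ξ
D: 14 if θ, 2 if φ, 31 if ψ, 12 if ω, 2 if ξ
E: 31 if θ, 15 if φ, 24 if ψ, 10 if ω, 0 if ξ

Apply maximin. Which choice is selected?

C

Row minima: A=0, B=1, C=10, D=2, E=0
Best worst-case = 10 → C.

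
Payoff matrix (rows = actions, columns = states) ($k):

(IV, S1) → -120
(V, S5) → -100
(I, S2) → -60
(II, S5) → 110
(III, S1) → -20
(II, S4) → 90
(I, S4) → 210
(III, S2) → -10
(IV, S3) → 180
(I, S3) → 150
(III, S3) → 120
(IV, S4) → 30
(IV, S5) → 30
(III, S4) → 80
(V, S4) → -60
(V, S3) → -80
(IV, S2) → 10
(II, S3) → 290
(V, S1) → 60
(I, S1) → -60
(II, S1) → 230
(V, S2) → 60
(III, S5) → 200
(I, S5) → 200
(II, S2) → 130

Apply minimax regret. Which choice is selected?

Column bests: S1=230, S2=130, S3=290, S4=210, S5=200.
I regrets: 290, 190, 140, 0, 0 → max 290
II regrets: 0, 0, 0, 120, 90 → max 120
III regrets: 250, 140, 170, 130, 0 → max 250
IV regrets: 350, 120, 110, 180, 170 → max 350
V regrets: 170, 70, 370, 270, 300 → max 370
Smallest max regret = 120 → II.

II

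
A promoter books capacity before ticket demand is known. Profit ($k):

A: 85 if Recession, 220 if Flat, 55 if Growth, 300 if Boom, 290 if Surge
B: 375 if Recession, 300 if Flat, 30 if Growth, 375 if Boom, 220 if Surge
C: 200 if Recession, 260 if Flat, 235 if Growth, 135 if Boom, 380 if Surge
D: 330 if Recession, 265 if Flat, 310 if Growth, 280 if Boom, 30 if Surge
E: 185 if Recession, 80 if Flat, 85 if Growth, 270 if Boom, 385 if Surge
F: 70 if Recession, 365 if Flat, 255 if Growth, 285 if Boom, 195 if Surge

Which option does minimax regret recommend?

C

Column bests: Recession=375, Flat=365, Growth=310, Boom=375, Surge=385.
A regrets: 290, 145, 255, 75, 95 → max 290
B regrets: 0, 65, 280, 0, 165 → max 280
C regrets: 175, 105, 75, 240, 5 → max 240
D regrets: 45, 100, 0, 95, 355 → max 355
E regrets: 190, 285, 225, 105, 0 → max 285
F regrets: 305, 0, 55, 90, 190 → max 305
Smallest max regret = 240 → C.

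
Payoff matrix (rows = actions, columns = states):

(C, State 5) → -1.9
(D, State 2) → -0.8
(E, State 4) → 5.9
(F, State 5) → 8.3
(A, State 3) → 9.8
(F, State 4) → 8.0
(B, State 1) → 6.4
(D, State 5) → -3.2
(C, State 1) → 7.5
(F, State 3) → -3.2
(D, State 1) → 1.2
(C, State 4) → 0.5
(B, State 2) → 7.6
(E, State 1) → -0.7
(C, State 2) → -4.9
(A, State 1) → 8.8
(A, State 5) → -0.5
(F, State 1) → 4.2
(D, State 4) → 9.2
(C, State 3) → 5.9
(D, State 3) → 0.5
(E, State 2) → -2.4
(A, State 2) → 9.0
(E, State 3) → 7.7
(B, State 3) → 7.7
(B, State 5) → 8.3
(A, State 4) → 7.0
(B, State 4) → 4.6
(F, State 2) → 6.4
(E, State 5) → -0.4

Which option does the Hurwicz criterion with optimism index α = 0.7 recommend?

A: 0.7·9.8 + 0.3·(-0.5) = 6.71
B: 0.7·8.3 + 0.3·4.6 = 7.19
C: 0.7·7.5 + 0.3·(-4.9) = 3.78
D: 0.7·9.2 + 0.3·(-3.2) = 5.48
E: 0.7·7.7 + 0.3·(-2.4) = 4.67
F: 0.7·8.3 + 0.3·(-3.2) = 4.85
Highest Hurwicz score = 7.19 → B.

B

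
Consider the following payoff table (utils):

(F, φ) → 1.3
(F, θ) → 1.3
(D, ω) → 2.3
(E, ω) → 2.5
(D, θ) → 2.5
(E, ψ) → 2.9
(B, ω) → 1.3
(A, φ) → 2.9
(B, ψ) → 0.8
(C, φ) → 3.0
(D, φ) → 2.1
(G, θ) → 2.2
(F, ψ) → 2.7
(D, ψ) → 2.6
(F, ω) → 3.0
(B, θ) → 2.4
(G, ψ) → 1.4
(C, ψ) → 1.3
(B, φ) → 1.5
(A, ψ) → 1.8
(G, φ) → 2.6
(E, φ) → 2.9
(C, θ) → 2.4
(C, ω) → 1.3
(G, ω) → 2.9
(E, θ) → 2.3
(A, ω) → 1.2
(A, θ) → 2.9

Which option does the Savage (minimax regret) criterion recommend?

Column bests: θ=2.9, φ=3.0, ψ=2.9, ω=3.0.
A regrets: 0.0, 0.1, 1.1, 1.8 → max 1.8
B regrets: 0.5, 1.5, 2.1, 1.7 → max 2.1
C regrets: 0.5, 0.0, 1.6, 1.7 → max 1.7
D regrets: 0.4, 0.9, 0.3, 0.7 → max 0.9
E regrets: 0.6, 0.1, 0.0, 0.5 → max 0.6
F regrets: 1.6, 1.7, 0.2, 0.0 → max 1.7
G regrets: 0.7, 0.4, 1.5, 0.1 → max 1.5
Smallest max regret = 0.6 → E.

E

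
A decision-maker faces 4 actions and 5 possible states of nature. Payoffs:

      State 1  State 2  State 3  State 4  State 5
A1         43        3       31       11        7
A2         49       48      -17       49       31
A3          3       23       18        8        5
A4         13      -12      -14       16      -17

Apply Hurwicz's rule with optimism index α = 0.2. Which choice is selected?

A1

A1: 0.2·43 + 0.8·3 = 11
A2: 0.2·49 + 0.8·(-17) = -3.8
A3: 0.2·23 + 0.8·3 = 7
A4: 0.2·16 + 0.8·(-17) = -10.4
Highest Hurwicz score = 11 → A1.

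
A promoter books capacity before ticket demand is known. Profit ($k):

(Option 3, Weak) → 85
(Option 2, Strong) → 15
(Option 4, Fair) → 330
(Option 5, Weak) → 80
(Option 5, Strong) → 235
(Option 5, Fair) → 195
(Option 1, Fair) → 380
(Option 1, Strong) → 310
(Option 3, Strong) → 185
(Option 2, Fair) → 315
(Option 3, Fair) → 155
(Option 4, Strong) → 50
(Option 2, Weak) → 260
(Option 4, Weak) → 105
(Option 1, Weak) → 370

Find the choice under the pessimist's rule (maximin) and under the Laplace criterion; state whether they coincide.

Row minima: Option 1=310, Option 2=15, Option 3=85, Option 4=50, Option 5=80
Best worst-case = 310 → Option 1.
Row averages: Option 1=1060/3, Option 2=590/3, Option 3=425/3, Option 4=485/3, Option 5=170
Highest average = 1060/3 → Option 1.

maximin → Option 1; laplace → Option 1 (agree)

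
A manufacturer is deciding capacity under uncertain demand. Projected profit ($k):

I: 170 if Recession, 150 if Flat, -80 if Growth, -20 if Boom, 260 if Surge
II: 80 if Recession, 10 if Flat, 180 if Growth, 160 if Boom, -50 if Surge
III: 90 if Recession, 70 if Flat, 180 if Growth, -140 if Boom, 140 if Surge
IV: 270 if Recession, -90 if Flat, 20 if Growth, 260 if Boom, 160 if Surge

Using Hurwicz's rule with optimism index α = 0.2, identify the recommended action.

I: 0.2·260 + 0.8·(-80) = -12
II: 0.2·180 + 0.8·(-50) = -4
III: 0.2·180 + 0.8·(-140) = -76
IV: 0.2·270 + 0.8·(-90) = -18
Highest Hurwicz score = -4 → II.

II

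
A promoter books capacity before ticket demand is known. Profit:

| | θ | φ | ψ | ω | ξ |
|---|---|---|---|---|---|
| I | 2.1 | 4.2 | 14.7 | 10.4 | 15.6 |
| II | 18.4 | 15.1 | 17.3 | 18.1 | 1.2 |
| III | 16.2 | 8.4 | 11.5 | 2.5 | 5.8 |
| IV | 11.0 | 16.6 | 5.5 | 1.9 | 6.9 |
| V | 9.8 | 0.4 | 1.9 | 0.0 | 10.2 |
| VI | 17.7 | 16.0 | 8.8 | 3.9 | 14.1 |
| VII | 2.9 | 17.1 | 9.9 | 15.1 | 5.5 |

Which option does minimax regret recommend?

Column bests: θ=18.4, φ=17.1, ψ=17.3, ω=18.1, ξ=15.6.
I regrets: 16.3, 12.9, 2.6, 7.7, 0.0 → max 16.3
II regrets: 0.0, 2.0, 0.0, 0.0, 14.4 → max 14.4
III regrets: 2.2, 8.7, 5.8, 15.6, 9.8 → max 15.6
IV regrets: 7.4, 0.5, 11.8, 16.2, 8.7 → max 16.2
V regrets: 8.6, 16.7, 15.4, 18.1, 5.4 → max 18.1
VI regrets: 0.7, 1.1, 8.5, 14.2, 1.5 → max 14.2
VII regrets: 15.5, 0.0, 7.4, 3.0, 10.1 → max 15.5
Smallest max regret = 14.2 → VI.

VI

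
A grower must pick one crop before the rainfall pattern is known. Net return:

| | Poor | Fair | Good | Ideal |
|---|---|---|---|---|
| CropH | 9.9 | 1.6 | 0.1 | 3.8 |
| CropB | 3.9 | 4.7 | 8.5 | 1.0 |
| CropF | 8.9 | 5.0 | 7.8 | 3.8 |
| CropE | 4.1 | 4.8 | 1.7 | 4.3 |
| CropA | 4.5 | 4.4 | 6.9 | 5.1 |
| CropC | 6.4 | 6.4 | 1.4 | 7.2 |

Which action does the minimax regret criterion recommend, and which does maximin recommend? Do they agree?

Column bests: Poor=9.9, Fair=6.4, Good=8.5, Ideal=7.2.
CropH regrets: 0.0, 4.8, 8.4, 3.4 → max 8.4
CropB regrets: 6.0, 1.7, 0.0, 6.2 → max 6.2
CropF regrets: 1.0, 1.4, 0.7, 3.4 → max 3.4
CropE regrets: 5.8, 1.6, 6.8, 2.9 → max 6.8
CropA regrets: 5.4, 2.0, 1.6, 2.1 → max 5.4
CropC regrets: 3.5, 0.0, 7.1, 0.0 → max 7.1
Smallest max regret = 3.4 → CropF.
Row minima: CropH=0.1, CropB=1.0, CropF=3.8, CropE=1.7, CropA=4.4, CropC=1.4
Best worst-case = 4.4 → CropA.

minimax regret → CropF; maximin → CropA (disagree)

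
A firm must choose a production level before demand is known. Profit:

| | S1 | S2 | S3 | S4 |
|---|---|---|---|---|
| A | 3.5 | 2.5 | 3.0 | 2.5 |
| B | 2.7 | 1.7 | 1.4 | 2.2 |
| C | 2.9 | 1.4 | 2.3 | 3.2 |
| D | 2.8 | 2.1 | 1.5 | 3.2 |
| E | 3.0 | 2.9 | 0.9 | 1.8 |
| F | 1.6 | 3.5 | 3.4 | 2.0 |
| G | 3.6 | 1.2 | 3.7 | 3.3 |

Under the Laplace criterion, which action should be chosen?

Row averages: A=2.875, B=2, C=2.45, D=2.4, E=2.15, F=2.625, G=2.95
Highest average = 2.95 → G.

G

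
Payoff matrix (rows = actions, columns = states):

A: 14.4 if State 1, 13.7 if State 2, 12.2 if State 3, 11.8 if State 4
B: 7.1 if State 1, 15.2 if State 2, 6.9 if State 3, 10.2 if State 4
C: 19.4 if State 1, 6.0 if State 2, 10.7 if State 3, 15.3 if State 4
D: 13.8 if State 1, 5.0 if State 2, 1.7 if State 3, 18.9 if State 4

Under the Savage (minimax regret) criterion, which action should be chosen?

Column bests: State 1=19.4, State 2=15.2, State 3=12.2, State 4=18.9.
A regrets: 5.0, 1.5, 0.0, 7.1 → max 7.1
B regrets: 12.3, 0.0, 5.3, 8.7 → max 12.3
C regrets: 0.0, 9.2, 1.5, 3.6 → max 9.2
D regrets: 5.6, 10.2, 10.5, 0.0 → max 10.5
Smallest max regret = 7.1 → A.

A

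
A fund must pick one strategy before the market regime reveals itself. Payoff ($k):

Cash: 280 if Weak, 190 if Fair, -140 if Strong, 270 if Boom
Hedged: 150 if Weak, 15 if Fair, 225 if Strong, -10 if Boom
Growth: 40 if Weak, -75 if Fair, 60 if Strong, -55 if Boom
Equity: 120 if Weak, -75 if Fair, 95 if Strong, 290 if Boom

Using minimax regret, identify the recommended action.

Column bests: Weak=280, Fair=190, Strong=225, Boom=290.
Cash regrets: 0, 0, 365, 20 → max 365
Hedged regrets: 130, 175, 0, 300 → max 300
Growth regrets: 240, 265, 165, 345 → max 345
Equity regrets: 160, 265, 130, 0 → max 265
Smallest max regret = 265 → Equity.

Equity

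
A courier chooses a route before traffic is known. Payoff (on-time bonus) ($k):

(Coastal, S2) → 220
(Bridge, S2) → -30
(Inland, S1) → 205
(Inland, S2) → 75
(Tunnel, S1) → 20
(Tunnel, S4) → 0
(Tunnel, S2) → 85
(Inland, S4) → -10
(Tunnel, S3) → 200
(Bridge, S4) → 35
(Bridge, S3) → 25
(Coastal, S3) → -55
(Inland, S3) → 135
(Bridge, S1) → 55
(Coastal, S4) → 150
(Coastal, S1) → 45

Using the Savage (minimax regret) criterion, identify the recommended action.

Column bests: S1=205, S2=220, S3=200, S4=150.
Tunnel regrets: 185, 135, 0, 150 → max 185
Inland regrets: 0, 145, 65, 160 → max 160
Bridge regrets: 150, 250, 175, 115 → max 250
Coastal regrets: 160, 0, 255, 0 → max 255
Smallest max regret = 160 → Inland.

Inland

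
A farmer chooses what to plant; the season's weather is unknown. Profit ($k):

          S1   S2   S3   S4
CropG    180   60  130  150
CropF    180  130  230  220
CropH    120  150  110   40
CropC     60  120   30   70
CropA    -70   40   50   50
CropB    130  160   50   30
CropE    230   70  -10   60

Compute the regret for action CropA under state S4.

170

Best payoff under S4 is 220.
Regret = 220 − 50 = 170.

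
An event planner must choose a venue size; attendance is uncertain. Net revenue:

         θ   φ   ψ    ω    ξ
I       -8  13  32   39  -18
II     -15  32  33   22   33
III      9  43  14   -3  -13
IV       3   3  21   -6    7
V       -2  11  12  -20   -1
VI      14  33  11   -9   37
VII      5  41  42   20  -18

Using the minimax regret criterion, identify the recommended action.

II

Column bests: θ=14, φ=43, ψ=42, ω=39, ξ=37.
I regrets: 22, 30, 10, 0, 55 → max 55
II regrets: 29, 11, 9, 17, 4 → max 29
III regrets: 5, 0, 28, 42, 50 → max 50
IV regrets: 11, 40, 21, 45, 30 → max 45
V regrets: 16, 32, 30, 59, 38 → max 59
VI regrets: 0, 10, 31, 48, 0 → max 48
VII regrets: 9, 2, 0, 19, 55 → max 55
Smallest max regret = 29 → II.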